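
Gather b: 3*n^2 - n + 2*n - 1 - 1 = 3*n^2 + n - 2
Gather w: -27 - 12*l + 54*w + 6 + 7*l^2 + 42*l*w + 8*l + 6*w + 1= 7*l^2 - 4*l + w*(42*l + 60) - 20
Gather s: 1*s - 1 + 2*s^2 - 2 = 2*s^2 + s - 3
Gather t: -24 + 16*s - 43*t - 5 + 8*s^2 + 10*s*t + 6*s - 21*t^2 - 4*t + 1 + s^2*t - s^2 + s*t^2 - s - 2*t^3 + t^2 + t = 7*s^2 + 21*s - 2*t^3 + t^2*(s - 20) + t*(s^2 + 10*s - 46) - 28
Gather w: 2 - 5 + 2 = -1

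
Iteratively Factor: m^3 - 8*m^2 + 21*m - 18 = (m - 3)*(m^2 - 5*m + 6) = (m - 3)^2*(m - 2)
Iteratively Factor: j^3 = (j)*(j^2) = j^2*(j)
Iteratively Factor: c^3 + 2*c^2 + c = (c)*(c^2 + 2*c + 1) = c*(c + 1)*(c + 1)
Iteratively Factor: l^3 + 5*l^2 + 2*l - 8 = (l - 1)*(l^2 + 6*l + 8) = (l - 1)*(l + 4)*(l + 2)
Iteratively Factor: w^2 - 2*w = (w - 2)*(w)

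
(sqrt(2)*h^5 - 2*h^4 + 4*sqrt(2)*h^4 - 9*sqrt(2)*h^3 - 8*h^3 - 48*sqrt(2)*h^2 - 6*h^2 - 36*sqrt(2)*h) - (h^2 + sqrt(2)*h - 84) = sqrt(2)*h^5 - 2*h^4 + 4*sqrt(2)*h^4 - 9*sqrt(2)*h^3 - 8*h^3 - 48*sqrt(2)*h^2 - 7*h^2 - 37*sqrt(2)*h + 84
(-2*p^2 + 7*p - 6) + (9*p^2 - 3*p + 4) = 7*p^2 + 4*p - 2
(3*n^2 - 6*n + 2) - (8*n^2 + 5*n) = -5*n^2 - 11*n + 2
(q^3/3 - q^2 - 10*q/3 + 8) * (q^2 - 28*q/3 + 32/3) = q^5/3 - 37*q^4/9 + 86*q^3/9 + 256*q^2/9 - 992*q/9 + 256/3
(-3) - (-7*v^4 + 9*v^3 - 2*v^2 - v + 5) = 7*v^4 - 9*v^3 + 2*v^2 + v - 8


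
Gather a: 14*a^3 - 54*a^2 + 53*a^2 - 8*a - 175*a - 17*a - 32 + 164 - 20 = 14*a^3 - a^2 - 200*a + 112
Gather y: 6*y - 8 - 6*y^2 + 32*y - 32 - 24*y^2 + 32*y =-30*y^2 + 70*y - 40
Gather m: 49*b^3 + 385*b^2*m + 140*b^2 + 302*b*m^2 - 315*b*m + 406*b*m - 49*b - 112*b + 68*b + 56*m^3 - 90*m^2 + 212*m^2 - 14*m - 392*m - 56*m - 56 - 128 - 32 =49*b^3 + 140*b^2 - 93*b + 56*m^3 + m^2*(302*b + 122) + m*(385*b^2 + 91*b - 462) - 216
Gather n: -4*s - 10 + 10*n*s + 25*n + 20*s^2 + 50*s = n*(10*s + 25) + 20*s^2 + 46*s - 10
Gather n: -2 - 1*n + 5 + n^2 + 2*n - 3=n^2 + n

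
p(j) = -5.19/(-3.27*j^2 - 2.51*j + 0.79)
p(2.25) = 0.24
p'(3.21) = -0.07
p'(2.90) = -0.10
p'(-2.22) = 0.66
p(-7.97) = 0.03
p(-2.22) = 0.53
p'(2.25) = -0.19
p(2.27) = 0.24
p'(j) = -5.19*(6.54*j + 2.51)/(-3.27*j^2 - 2.51*j + 0.79)^2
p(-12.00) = 0.01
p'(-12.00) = 0.00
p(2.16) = 0.26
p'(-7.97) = 0.01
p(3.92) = 0.09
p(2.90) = 0.15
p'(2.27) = -0.19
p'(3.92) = -0.04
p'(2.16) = -0.22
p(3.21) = 0.13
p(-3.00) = 0.25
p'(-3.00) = 0.20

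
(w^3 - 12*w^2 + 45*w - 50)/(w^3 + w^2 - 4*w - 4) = (w^2 - 10*w + 25)/(w^2 + 3*w + 2)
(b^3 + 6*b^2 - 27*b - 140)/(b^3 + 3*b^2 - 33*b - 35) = (b + 4)/(b + 1)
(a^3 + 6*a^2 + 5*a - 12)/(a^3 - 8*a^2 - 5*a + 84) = (a^2 + 3*a - 4)/(a^2 - 11*a + 28)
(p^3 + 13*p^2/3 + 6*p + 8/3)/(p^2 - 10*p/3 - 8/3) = (3*p^3 + 13*p^2 + 18*p + 8)/(3*p^2 - 10*p - 8)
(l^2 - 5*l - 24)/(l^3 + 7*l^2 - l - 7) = (l^2 - 5*l - 24)/(l^3 + 7*l^2 - l - 7)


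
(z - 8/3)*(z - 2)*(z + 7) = z^3 + 7*z^2/3 - 82*z/3 + 112/3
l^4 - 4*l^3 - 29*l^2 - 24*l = l*(l - 8)*(l + 1)*(l + 3)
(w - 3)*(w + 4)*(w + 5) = w^3 + 6*w^2 - 7*w - 60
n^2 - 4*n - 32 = (n - 8)*(n + 4)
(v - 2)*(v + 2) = v^2 - 4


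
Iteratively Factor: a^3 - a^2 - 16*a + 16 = (a - 4)*(a^2 + 3*a - 4) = (a - 4)*(a - 1)*(a + 4)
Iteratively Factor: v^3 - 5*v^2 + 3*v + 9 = (v + 1)*(v^2 - 6*v + 9) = (v - 3)*(v + 1)*(v - 3)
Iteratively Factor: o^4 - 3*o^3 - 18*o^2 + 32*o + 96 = (o + 3)*(o^3 - 6*o^2 + 32) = (o + 2)*(o + 3)*(o^2 - 8*o + 16) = (o - 4)*(o + 2)*(o + 3)*(o - 4)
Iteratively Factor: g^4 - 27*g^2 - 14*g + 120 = (g - 5)*(g^3 + 5*g^2 - 2*g - 24) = (g - 5)*(g + 4)*(g^2 + g - 6) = (g - 5)*(g + 3)*(g + 4)*(g - 2)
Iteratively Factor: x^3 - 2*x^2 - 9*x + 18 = (x - 3)*(x^2 + x - 6) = (x - 3)*(x - 2)*(x + 3)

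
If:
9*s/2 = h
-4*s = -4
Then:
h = 9/2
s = 1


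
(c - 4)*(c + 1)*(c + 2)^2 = c^4 + c^3 - 12*c^2 - 28*c - 16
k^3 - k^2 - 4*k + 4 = (k - 2)*(k - 1)*(k + 2)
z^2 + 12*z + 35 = (z + 5)*(z + 7)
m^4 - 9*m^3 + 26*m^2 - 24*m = m*(m - 4)*(m - 3)*(m - 2)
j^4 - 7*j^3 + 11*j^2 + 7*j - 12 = (j - 4)*(j - 3)*(j - 1)*(j + 1)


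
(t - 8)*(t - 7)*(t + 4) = t^3 - 11*t^2 - 4*t + 224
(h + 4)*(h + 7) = h^2 + 11*h + 28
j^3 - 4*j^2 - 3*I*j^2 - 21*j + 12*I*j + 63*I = (j - 7)*(j + 3)*(j - 3*I)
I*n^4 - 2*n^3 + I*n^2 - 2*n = n*(n + I)*(n + 2*I)*(I*n + 1)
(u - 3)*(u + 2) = u^2 - u - 6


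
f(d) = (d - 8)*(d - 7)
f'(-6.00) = -27.00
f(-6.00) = 182.00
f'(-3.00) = -21.00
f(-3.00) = 110.00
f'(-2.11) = -19.22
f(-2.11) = 92.10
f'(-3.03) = -21.06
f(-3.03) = 110.63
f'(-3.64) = -22.28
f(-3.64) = 123.85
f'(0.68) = -13.64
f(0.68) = 46.26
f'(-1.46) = -17.92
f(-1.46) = 80.03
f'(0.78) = -13.44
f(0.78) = 44.91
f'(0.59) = -13.82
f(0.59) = 47.50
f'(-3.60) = -22.20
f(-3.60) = 122.96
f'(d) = 2*d - 15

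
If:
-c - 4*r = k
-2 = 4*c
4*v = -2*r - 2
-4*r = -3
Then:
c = -1/2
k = -5/2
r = 3/4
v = -7/8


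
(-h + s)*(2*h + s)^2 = -4*h^3 + 3*h*s^2 + s^3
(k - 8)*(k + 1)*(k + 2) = k^3 - 5*k^2 - 22*k - 16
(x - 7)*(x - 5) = x^2 - 12*x + 35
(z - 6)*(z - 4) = z^2 - 10*z + 24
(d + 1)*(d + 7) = d^2 + 8*d + 7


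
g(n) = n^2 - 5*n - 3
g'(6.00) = 7.00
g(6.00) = 3.00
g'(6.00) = 7.00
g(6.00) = 3.00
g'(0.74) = -3.52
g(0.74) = -6.15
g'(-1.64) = -8.28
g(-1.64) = 7.89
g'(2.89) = 0.78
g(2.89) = -9.10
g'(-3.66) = -12.32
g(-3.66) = 28.70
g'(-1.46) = -7.92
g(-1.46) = 6.43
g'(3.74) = 2.48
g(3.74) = -7.71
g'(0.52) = -3.96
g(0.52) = -5.33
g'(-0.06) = -5.12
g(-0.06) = -2.70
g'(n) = 2*n - 5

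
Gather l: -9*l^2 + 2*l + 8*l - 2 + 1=-9*l^2 + 10*l - 1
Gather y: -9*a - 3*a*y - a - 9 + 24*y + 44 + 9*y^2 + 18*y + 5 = -10*a + 9*y^2 + y*(42 - 3*a) + 40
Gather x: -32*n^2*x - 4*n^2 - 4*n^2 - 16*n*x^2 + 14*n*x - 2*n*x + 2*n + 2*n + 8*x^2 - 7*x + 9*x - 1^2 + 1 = -8*n^2 + 4*n + x^2*(8 - 16*n) + x*(-32*n^2 + 12*n + 2)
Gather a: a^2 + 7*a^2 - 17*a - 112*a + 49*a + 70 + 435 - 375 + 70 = 8*a^2 - 80*a + 200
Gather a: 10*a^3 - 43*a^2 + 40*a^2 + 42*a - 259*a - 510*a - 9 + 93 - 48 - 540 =10*a^3 - 3*a^2 - 727*a - 504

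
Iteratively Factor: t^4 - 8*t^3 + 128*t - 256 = (t + 4)*(t^3 - 12*t^2 + 48*t - 64) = (t - 4)*(t + 4)*(t^2 - 8*t + 16) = (t - 4)^2*(t + 4)*(t - 4)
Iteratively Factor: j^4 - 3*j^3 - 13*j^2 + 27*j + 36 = (j + 3)*(j^3 - 6*j^2 + 5*j + 12) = (j - 4)*(j + 3)*(j^2 - 2*j - 3) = (j - 4)*(j - 3)*(j + 3)*(j + 1)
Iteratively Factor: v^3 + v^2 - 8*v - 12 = (v + 2)*(v^2 - v - 6) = (v - 3)*(v + 2)*(v + 2)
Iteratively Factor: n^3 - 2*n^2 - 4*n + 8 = (n - 2)*(n^2 - 4) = (n - 2)*(n + 2)*(n - 2)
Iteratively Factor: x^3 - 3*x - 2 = (x + 1)*(x^2 - x - 2) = (x + 1)^2*(x - 2)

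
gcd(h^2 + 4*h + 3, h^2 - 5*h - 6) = h + 1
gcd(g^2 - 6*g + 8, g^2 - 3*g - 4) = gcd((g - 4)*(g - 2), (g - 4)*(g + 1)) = g - 4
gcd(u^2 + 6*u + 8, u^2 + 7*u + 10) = u + 2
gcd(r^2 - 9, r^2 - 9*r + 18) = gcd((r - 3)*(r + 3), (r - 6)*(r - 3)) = r - 3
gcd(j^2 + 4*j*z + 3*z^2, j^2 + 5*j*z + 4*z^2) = j + z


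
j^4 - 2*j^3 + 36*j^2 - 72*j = j*(j - 2)*(j - 6*I)*(j + 6*I)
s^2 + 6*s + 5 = (s + 1)*(s + 5)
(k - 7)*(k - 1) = k^2 - 8*k + 7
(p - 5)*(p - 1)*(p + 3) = p^3 - 3*p^2 - 13*p + 15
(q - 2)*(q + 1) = q^2 - q - 2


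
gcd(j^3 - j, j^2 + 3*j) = j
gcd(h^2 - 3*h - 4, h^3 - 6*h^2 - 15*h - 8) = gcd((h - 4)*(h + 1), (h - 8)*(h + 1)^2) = h + 1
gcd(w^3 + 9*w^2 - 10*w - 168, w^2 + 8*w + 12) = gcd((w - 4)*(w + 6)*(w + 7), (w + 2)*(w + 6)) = w + 6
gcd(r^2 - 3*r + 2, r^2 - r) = r - 1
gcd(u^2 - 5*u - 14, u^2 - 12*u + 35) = u - 7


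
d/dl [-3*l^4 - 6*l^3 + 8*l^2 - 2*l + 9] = -12*l^3 - 18*l^2 + 16*l - 2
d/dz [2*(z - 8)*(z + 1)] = 4*z - 14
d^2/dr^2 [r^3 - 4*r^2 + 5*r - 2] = 6*r - 8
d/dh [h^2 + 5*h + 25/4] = 2*h + 5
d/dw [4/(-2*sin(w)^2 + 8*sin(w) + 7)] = 16*(sin(w) - 2)*cos(w)/(8*sin(w) + cos(2*w) + 6)^2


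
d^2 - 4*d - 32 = (d - 8)*(d + 4)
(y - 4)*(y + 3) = y^2 - y - 12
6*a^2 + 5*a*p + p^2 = (2*a + p)*(3*a + p)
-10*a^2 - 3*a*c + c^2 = (-5*a + c)*(2*a + c)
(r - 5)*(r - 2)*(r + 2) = r^3 - 5*r^2 - 4*r + 20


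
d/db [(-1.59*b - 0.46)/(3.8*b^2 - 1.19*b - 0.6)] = (6.042*b^2 + 3.496*b + 0.4066)/(14.44*b^4 - 9.044*b^3 - 3.1439*b^2 + 1.428*b + 0.36)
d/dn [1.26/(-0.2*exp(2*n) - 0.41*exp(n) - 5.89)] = (0.504*exp(n) + 0.5166)*exp(n)/(0.2*exp(2*n) + 0.41*exp(n) + 5.89)^2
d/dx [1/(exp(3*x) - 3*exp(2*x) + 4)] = 3*(2 - exp(x))*exp(2*x)/(exp(3*x) - 3*exp(2*x) + 4)^2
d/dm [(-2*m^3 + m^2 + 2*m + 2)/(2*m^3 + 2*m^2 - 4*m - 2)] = (-3*m^4 + 4*m^3 - 4*m^2 - 6*m + 2)/(2*(m^6 + 2*m^5 - 3*m^4 - 6*m^3 + 2*m^2 + 4*m + 1))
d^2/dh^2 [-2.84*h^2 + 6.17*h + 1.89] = -5.68000000000000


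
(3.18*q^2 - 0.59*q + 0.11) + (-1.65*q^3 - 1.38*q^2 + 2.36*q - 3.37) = -1.65*q^3 + 1.8*q^2 + 1.77*q - 3.26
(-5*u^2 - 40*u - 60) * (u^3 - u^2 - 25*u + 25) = -5*u^5 - 35*u^4 + 105*u^3 + 935*u^2 + 500*u - 1500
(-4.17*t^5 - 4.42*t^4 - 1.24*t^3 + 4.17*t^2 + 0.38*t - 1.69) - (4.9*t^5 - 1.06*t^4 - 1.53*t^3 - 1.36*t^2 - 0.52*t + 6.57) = -9.07*t^5 - 3.36*t^4 + 0.29*t^3 + 5.53*t^2 + 0.9*t - 8.26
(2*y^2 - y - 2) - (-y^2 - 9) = 3*y^2 - y + 7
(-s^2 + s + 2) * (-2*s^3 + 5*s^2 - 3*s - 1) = 2*s^5 - 7*s^4 + 4*s^3 + 8*s^2 - 7*s - 2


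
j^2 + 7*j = j*(j + 7)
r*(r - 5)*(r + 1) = r^3 - 4*r^2 - 5*r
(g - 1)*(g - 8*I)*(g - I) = g^3 - g^2 - 9*I*g^2 - 8*g + 9*I*g + 8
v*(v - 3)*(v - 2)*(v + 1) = v^4 - 4*v^3 + v^2 + 6*v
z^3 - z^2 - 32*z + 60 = (z - 5)*(z - 2)*(z + 6)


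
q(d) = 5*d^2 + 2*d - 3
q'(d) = 10*d + 2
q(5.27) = 146.40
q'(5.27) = 54.70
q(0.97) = 3.64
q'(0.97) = 11.70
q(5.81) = 177.40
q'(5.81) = 60.10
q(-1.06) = 0.50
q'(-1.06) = -8.60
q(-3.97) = 67.86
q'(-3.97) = -37.70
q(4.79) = 121.30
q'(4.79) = 49.90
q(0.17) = -2.52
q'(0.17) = 3.70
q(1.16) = 6.05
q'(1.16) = 13.60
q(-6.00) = 165.00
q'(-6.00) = -58.00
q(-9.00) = 384.00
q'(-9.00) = -88.00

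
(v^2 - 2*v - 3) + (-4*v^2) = -3*v^2 - 2*v - 3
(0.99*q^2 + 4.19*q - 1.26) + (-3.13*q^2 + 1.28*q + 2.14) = -2.14*q^2 + 5.47*q + 0.88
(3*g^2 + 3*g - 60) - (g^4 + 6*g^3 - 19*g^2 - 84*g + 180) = -g^4 - 6*g^3 + 22*g^2 + 87*g - 240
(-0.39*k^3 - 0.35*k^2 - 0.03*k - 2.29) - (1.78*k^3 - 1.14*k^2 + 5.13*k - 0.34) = -2.17*k^3 + 0.79*k^2 - 5.16*k - 1.95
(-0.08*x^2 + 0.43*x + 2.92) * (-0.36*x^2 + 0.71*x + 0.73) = 0.0288*x^4 - 0.2116*x^3 - 0.8043*x^2 + 2.3871*x + 2.1316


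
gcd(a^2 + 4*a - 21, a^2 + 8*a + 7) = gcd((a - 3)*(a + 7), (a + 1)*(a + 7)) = a + 7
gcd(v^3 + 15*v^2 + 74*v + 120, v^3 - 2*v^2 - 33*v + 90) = v + 6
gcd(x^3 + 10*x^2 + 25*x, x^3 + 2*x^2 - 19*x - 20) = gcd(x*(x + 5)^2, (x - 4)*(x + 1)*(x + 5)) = x + 5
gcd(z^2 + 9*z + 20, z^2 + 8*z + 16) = z + 4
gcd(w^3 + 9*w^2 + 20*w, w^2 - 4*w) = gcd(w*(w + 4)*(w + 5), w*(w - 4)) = w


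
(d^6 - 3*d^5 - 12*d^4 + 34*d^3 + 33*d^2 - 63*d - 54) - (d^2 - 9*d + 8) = d^6 - 3*d^5 - 12*d^4 + 34*d^3 + 32*d^2 - 54*d - 62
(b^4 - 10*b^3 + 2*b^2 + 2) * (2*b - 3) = 2*b^5 - 23*b^4 + 34*b^3 - 6*b^2 + 4*b - 6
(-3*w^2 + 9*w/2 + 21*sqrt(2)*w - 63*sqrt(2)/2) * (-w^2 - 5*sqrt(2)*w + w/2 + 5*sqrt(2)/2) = 3*w^4 - 6*sqrt(2)*w^3 - 6*w^3 - 831*w^2/4 + 12*sqrt(2)*w^2 - 9*sqrt(2)*w/2 + 420*w - 315/2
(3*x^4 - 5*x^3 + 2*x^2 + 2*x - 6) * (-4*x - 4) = -12*x^5 + 8*x^4 + 12*x^3 - 16*x^2 + 16*x + 24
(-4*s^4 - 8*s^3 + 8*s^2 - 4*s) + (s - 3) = -4*s^4 - 8*s^3 + 8*s^2 - 3*s - 3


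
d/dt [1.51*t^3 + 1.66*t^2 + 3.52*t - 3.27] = 4.53*t^2 + 3.32*t + 3.52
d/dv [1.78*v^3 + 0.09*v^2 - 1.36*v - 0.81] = 5.34*v^2 + 0.18*v - 1.36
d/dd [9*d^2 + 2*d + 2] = 18*d + 2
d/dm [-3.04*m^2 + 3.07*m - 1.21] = 3.07 - 6.08*m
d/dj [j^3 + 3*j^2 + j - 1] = 3*j^2 + 6*j + 1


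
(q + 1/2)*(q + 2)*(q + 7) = q^3 + 19*q^2/2 + 37*q/2 + 7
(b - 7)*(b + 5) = b^2 - 2*b - 35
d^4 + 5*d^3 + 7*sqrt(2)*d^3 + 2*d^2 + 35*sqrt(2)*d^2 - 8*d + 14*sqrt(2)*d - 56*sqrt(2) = (d - 1)*(d + 2)*(d + 4)*(d + 7*sqrt(2))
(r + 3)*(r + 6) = r^2 + 9*r + 18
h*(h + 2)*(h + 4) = h^3 + 6*h^2 + 8*h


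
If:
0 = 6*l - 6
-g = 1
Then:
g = -1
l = 1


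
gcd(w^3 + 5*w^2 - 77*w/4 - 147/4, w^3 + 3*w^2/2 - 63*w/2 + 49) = w^2 + 7*w/2 - 49/2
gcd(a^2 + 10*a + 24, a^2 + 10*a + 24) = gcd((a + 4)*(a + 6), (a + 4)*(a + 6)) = a^2 + 10*a + 24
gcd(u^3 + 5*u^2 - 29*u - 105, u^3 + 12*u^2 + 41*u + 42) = u^2 + 10*u + 21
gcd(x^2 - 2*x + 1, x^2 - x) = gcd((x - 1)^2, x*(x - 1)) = x - 1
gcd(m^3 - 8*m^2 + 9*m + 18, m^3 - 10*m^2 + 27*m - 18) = m^2 - 9*m + 18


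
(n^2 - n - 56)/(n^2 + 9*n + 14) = (n - 8)/(n + 2)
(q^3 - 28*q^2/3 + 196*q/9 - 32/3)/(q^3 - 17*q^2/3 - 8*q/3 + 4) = (q - 8/3)/(q + 1)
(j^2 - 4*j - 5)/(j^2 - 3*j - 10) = (j + 1)/(j + 2)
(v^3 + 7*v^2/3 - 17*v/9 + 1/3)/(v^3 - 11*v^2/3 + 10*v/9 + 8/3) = (9*v^3 + 21*v^2 - 17*v + 3)/(9*v^3 - 33*v^2 + 10*v + 24)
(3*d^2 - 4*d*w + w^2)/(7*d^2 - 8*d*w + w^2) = (-3*d + w)/(-7*d + w)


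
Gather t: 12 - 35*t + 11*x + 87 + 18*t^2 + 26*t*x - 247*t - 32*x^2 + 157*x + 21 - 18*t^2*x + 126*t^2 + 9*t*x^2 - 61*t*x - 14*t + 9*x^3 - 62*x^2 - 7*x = t^2*(144 - 18*x) + t*(9*x^2 - 35*x - 296) + 9*x^3 - 94*x^2 + 161*x + 120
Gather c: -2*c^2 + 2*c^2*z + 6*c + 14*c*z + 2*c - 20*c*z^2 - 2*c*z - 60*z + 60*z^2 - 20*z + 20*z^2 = c^2*(2*z - 2) + c*(-20*z^2 + 12*z + 8) + 80*z^2 - 80*z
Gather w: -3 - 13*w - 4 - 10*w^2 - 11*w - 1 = -10*w^2 - 24*w - 8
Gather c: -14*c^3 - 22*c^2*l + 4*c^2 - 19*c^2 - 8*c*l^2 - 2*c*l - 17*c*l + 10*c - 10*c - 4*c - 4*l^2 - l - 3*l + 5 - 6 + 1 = -14*c^3 + c^2*(-22*l - 15) + c*(-8*l^2 - 19*l - 4) - 4*l^2 - 4*l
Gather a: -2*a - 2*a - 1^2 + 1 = -4*a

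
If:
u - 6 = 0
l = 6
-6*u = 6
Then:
No Solution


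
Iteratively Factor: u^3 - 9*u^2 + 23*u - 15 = (u - 1)*(u^2 - 8*u + 15) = (u - 3)*(u - 1)*(u - 5)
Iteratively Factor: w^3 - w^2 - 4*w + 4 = (w - 1)*(w^2 - 4) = (w - 2)*(w - 1)*(w + 2)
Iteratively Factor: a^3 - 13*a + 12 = (a - 1)*(a^2 + a - 12) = (a - 1)*(a + 4)*(a - 3)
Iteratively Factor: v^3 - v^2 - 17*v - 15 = (v + 1)*(v^2 - 2*v - 15) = (v + 1)*(v + 3)*(v - 5)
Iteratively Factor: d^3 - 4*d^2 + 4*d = (d - 2)*(d^2 - 2*d) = (d - 2)^2*(d)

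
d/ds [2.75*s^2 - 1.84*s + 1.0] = 5.5*s - 1.84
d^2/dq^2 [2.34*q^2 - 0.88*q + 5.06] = 4.68000000000000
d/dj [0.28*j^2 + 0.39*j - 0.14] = 0.56*j + 0.39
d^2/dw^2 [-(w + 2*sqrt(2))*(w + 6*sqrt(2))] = -2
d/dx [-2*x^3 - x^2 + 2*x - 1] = -6*x^2 - 2*x + 2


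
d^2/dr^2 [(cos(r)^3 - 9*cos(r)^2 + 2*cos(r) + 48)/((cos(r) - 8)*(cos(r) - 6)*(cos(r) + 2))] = 3*(sin(r)^2 - 6*cos(r) + 1)/(cos(r) - 6)^3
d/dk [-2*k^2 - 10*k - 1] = -4*k - 10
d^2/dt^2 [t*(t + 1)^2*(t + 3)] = 12*t^2 + 30*t + 14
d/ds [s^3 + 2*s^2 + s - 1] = 3*s^2 + 4*s + 1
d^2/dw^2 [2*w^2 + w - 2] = 4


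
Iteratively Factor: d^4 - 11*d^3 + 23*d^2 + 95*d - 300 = (d + 3)*(d^3 - 14*d^2 + 65*d - 100) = (d - 5)*(d + 3)*(d^2 - 9*d + 20) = (d - 5)^2*(d + 3)*(d - 4)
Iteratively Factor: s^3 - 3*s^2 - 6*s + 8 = (s + 2)*(s^2 - 5*s + 4) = (s - 1)*(s + 2)*(s - 4)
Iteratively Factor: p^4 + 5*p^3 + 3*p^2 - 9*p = (p + 3)*(p^3 + 2*p^2 - 3*p) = (p + 3)^2*(p^2 - p) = p*(p + 3)^2*(p - 1)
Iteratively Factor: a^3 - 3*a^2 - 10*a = (a - 5)*(a^2 + 2*a) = a*(a - 5)*(a + 2)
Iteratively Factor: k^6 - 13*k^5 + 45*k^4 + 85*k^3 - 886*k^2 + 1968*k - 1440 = (k - 3)*(k^5 - 10*k^4 + 15*k^3 + 130*k^2 - 496*k + 480) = (k - 3)*(k - 2)*(k^4 - 8*k^3 - k^2 + 128*k - 240) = (k - 3)*(k - 2)*(k + 4)*(k^3 - 12*k^2 + 47*k - 60) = (k - 4)*(k - 3)*(k - 2)*(k + 4)*(k^2 - 8*k + 15) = (k - 5)*(k - 4)*(k - 3)*(k - 2)*(k + 4)*(k - 3)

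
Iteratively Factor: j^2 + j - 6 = (j - 2)*(j + 3)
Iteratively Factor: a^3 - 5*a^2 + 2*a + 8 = (a - 4)*(a^2 - a - 2) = (a - 4)*(a - 2)*(a + 1)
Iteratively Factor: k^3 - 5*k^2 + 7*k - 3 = (k - 1)*(k^2 - 4*k + 3) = (k - 3)*(k - 1)*(k - 1)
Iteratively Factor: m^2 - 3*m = (m)*(m - 3)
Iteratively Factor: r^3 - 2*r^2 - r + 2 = (r - 1)*(r^2 - r - 2) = (r - 1)*(r + 1)*(r - 2)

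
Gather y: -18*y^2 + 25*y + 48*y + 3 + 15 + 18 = -18*y^2 + 73*y + 36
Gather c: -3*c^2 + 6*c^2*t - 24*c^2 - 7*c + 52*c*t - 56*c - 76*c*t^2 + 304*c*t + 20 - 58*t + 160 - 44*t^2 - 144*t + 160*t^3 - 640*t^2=c^2*(6*t - 27) + c*(-76*t^2 + 356*t - 63) + 160*t^3 - 684*t^2 - 202*t + 180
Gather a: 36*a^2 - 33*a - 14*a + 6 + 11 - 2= 36*a^2 - 47*a + 15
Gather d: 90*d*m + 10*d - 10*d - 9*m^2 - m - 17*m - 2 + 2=90*d*m - 9*m^2 - 18*m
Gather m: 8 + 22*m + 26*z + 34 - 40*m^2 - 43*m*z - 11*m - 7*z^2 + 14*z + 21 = -40*m^2 + m*(11 - 43*z) - 7*z^2 + 40*z + 63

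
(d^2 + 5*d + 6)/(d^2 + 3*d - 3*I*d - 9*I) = (d + 2)/(d - 3*I)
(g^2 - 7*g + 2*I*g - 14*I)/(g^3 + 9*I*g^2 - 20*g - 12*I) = (g - 7)/(g^2 + 7*I*g - 6)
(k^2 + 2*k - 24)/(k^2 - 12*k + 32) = (k + 6)/(k - 8)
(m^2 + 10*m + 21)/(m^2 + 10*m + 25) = (m^2 + 10*m + 21)/(m^2 + 10*m + 25)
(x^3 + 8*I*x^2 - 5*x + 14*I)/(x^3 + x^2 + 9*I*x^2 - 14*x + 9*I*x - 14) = (x - I)/(x + 1)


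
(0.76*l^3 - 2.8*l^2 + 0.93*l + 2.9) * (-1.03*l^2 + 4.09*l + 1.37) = -0.7828*l^5 + 5.9924*l^4 - 11.3687*l^3 - 3.0193*l^2 + 13.1351*l + 3.973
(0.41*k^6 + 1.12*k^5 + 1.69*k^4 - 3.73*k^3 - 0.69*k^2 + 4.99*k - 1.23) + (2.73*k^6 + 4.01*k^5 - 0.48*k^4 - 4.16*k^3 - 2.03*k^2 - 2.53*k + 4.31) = 3.14*k^6 + 5.13*k^5 + 1.21*k^4 - 7.89*k^3 - 2.72*k^2 + 2.46*k + 3.08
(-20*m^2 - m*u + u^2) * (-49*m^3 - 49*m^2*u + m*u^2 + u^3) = 980*m^5 + 1029*m^4*u - 20*m^3*u^2 - 70*m^2*u^3 + u^5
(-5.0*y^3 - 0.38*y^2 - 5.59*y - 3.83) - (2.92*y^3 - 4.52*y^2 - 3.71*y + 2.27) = -7.92*y^3 + 4.14*y^2 - 1.88*y - 6.1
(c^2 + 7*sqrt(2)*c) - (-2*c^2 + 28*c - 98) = 3*c^2 - 28*c + 7*sqrt(2)*c + 98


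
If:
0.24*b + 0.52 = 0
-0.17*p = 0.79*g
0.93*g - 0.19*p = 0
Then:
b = -2.17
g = 0.00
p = 0.00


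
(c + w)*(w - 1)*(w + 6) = c*w^2 + 5*c*w - 6*c + w^3 + 5*w^2 - 6*w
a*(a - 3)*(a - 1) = a^3 - 4*a^2 + 3*a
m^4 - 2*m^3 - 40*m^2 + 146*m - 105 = (m - 5)*(m - 3)*(m - 1)*(m + 7)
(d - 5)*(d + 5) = d^2 - 25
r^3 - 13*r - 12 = (r - 4)*(r + 1)*(r + 3)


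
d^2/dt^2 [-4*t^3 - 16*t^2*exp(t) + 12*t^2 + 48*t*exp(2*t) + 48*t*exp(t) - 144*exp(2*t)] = -16*t^2*exp(t) + 192*t*exp(2*t) - 16*t*exp(t) - 24*t - 384*exp(2*t) + 64*exp(t) + 24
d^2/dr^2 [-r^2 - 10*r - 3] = -2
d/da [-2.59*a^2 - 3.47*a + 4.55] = -5.18*a - 3.47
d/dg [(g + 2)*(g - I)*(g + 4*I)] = 3*g^2 + g*(4 + 6*I) + 4 + 6*I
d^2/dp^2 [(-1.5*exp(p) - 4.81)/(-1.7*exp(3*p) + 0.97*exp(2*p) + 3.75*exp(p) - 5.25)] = (17.34*exp(6*p) + 117.6876*exp(5*p) - 47.58724*exp(4*p) - 222.718334*exp(3*p) - 288.041625*exp(2*p) + 195.151575*exp(p) + 136.040625)*exp(p)/(4.913*exp(9*p) - 8.4099*exp(8*p) - 27.71391*exp(7*p) + 81.707327*exp(6*p) + 9.19012500000001*exp(5*p) - 226.9152*exp(4*p) + 202.415625*exp(3*p) + 141.2775*exp(2*p) - 310.078125*exp(p) + 144.703125)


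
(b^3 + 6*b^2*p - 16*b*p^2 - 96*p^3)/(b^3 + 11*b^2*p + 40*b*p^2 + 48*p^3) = (b^2 + 2*b*p - 24*p^2)/(b^2 + 7*b*p + 12*p^2)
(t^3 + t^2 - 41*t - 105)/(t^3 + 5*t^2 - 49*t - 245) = (t + 3)/(t + 7)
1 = 1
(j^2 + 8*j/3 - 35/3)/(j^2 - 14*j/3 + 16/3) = (3*j^2 + 8*j - 35)/(3*j^2 - 14*j + 16)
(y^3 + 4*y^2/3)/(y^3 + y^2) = (y + 4/3)/(y + 1)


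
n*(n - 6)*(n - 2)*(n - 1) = n^4 - 9*n^3 + 20*n^2 - 12*n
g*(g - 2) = g^2 - 2*g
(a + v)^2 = a^2 + 2*a*v + v^2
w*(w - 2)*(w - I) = w^3 - 2*w^2 - I*w^2 + 2*I*w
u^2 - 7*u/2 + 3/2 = (u - 3)*(u - 1/2)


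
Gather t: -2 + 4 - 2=0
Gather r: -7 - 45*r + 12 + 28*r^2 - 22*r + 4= 28*r^2 - 67*r + 9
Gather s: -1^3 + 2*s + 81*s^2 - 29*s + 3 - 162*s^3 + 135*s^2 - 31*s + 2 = -162*s^3 + 216*s^2 - 58*s + 4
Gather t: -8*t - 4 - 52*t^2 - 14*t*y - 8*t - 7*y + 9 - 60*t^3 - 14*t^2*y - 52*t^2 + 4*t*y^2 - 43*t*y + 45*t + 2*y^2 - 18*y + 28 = -60*t^3 + t^2*(-14*y - 104) + t*(4*y^2 - 57*y + 29) + 2*y^2 - 25*y + 33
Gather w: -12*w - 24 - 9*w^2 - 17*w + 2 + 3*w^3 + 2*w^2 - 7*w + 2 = 3*w^3 - 7*w^2 - 36*w - 20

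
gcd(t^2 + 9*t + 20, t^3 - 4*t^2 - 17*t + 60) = t + 4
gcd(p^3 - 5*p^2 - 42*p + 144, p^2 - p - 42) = p + 6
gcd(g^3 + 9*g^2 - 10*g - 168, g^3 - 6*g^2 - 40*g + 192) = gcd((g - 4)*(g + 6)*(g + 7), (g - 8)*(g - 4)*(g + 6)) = g^2 + 2*g - 24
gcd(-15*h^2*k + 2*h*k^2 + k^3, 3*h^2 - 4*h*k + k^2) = 3*h - k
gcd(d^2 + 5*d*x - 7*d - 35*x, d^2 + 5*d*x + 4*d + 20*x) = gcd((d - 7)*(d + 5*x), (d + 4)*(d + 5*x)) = d + 5*x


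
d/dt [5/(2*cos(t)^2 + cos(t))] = 5*(sin(t)/cos(t)^2 + 4*tan(t))/(2*cos(t) + 1)^2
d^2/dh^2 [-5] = 0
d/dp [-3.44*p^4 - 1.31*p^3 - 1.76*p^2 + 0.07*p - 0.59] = -13.76*p^3 - 3.93*p^2 - 3.52*p + 0.07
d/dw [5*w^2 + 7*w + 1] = 10*w + 7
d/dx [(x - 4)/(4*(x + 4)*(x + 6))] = (-x^2 + 8*x + 64)/(4*(x^4 + 20*x^3 + 148*x^2 + 480*x + 576))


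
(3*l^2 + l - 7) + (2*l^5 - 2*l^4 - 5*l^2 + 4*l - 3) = 2*l^5 - 2*l^4 - 2*l^2 + 5*l - 10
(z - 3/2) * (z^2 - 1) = z^3 - 3*z^2/2 - z + 3/2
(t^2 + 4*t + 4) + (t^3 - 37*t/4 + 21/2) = t^3 + t^2 - 21*t/4 + 29/2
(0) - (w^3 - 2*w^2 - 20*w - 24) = -w^3 + 2*w^2 + 20*w + 24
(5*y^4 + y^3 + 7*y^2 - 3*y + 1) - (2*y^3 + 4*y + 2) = 5*y^4 - y^3 + 7*y^2 - 7*y - 1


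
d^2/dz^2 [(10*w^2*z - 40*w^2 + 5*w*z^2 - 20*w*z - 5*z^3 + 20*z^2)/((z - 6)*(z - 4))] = 20*(w^2 + 3*w - 18)/(z^3 - 18*z^2 + 108*z - 216)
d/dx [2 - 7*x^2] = -14*x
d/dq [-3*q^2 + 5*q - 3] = 5 - 6*q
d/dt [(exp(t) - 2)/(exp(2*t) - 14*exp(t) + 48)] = (-2*(exp(t) - 7)*(exp(t) - 2) + exp(2*t) - 14*exp(t) + 48)*exp(t)/(exp(2*t) - 14*exp(t) + 48)^2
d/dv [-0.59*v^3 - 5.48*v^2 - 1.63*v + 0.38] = -1.77*v^2 - 10.96*v - 1.63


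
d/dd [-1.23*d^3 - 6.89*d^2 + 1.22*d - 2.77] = -3.69*d^2 - 13.78*d + 1.22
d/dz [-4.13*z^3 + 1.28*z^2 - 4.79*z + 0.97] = -12.39*z^2 + 2.56*z - 4.79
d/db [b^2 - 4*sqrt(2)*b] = 2*b - 4*sqrt(2)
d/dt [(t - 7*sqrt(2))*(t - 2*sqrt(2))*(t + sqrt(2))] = 3*t^2 - 16*sqrt(2)*t + 10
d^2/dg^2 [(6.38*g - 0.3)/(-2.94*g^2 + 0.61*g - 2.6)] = (-(5.88*g - 0.61)*(6.38*g - 0.3)*(11.76*g - 1.22) + (112.5432*g - 9.5476)*(2.94*g^2 - 0.61*g + 2.6))/(2.94*g^2 - 0.61*g + 2.6)^3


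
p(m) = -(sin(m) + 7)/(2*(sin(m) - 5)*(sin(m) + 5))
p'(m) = -cos(m)/(2*(sin(m) - 5)*(sin(m) + 5)) + (sin(m) + 7)*cos(m)/(2*(sin(m) - 5)*(sin(m) + 5)^2) + (sin(m) + 7)*cos(m)/(2*(sin(m) - 5)^2*(sin(m) + 5))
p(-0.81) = 0.13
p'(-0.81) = 0.01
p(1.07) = 0.16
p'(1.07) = 0.02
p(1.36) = 0.17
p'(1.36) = 0.01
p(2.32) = 0.16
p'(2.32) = -0.02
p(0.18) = 0.14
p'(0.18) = 0.02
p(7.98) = 0.17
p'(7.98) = -0.00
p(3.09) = 0.14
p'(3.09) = -0.02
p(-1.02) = 0.13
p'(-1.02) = 0.01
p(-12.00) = 0.15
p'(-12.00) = 0.02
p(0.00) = 0.14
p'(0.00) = 0.02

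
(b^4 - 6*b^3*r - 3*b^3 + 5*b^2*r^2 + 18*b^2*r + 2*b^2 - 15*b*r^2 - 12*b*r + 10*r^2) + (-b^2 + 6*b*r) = b^4 - 6*b^3*r - 3*b^3 + 5*b^2*r^2 + 18*b^2*r + b^2 - 15*b*r^2 - 6*b*r + 10*r^2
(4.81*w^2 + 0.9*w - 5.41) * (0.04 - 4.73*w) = -22.7513*w^3 - 4.0646*w^2 + 25.6253*w - 0.2164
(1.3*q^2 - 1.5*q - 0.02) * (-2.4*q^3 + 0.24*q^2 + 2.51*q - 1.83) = -3.12*q^5 + 3.912*q^4 + 2.951*q^3 - 6.1488*q^2 + 2.6948*q + 0.0366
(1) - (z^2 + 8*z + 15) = -z^2 - 8*z - 14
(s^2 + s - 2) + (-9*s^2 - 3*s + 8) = -8*s^2 - 2*s + 6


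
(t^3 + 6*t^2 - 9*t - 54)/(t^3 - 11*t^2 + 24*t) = (t^2 + 9*t + 18)/(t*(t - 8))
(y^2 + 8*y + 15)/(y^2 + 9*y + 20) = (y + 3)/(y + 4)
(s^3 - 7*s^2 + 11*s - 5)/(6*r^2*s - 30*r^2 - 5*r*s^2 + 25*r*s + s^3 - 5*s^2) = (s^2 - 2*s + 1)/(6*r^2 - 5*r*s + s^2)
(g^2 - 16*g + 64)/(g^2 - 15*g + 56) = (g - 8)/(g - 7)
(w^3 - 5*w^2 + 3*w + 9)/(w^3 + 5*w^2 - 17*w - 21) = (w - 3)/(w + 7)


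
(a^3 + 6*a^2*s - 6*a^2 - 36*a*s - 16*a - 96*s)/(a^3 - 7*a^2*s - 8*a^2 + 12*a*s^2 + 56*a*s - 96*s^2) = (a^2 + 6*a*s + 2*a + 12*s)/(a^2 - 7*a*s + 12*s^2)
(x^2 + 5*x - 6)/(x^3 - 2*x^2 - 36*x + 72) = (x - 1)/(x^2 - 8*x + 12)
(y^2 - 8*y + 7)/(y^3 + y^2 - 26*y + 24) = (y - 7)/(y^2 + 2*y - 24)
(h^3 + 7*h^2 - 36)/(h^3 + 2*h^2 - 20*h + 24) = (h + 3)/(h - 2)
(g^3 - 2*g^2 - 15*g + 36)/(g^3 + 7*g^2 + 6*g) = (g^3 - 2*g^2 - 15*g + 36)/(g*(g^2 + 7*g + 6))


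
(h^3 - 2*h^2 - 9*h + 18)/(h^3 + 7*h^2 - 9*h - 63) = (h - 2)/(h + 7)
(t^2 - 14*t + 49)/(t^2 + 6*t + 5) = (t^2 - 14*t + 49)/(t^2 + 6*t + 5)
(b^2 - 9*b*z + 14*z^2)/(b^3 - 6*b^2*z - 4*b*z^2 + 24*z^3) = (-b + 7*z)/(-b^2 + 4*b*z + 12*z^2)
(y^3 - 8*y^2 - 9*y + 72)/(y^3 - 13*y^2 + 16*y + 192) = (y - 3)/(y - 8)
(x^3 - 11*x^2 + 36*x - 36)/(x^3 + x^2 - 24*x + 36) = (x - 6)/(x + 6)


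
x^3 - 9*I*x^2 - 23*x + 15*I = (x - 5*I)*(x - 3*I)*(x - I)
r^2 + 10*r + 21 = (r + 3)*(r + 7)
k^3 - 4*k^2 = k^2*(k - 4)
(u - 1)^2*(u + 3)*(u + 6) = u^4 + 7*u^3 + u^2 - 27*u + 18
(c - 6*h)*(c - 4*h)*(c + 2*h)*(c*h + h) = c^4*h - 8*c^3*h^2 + c^3*h + 4*c^2*h^3 - 8*c^2*h^2 + 48*c*h^4 + 4*c*h^3 + 48*h^4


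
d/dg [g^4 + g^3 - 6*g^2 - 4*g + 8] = 4*g^3 + 3*g^2 - 12*g - 4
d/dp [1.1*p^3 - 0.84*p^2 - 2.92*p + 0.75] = 3.3*p^2 - 1.68*p - 2.92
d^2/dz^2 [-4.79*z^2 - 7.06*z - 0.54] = -9.58000000000000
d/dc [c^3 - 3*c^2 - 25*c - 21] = 3*c^2 - 6*c - 25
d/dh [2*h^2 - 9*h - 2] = 4*h - 9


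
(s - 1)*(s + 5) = s^2 + 4*s - 5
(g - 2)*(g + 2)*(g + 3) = g^3 + 3*g^2 - 4*g - 12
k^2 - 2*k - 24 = (k - 6)*(k + 4)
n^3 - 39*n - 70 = (n - 7)*(n + 2)*(n + 5)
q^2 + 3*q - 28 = (q - 4)*(q + 7)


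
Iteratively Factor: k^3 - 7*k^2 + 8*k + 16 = (k - 4)*(k^2 - 3*k - 4) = (k - 4)*(k + 1)*(k - 4)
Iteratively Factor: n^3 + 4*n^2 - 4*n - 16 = (n - 2)*(n^2 + 6*n + 8) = (n - 2)*(n + 2)*(n + 4)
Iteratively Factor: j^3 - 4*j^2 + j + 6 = (j - 2)*(j^2 - 2*j - 3) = (j - 2)*(j + 1)*(j - 3)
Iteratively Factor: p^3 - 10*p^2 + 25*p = (p - 5)*(p^2 - 5*p) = p*(p - 5)*(p - 5)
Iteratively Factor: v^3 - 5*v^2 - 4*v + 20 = (v + 2)*(v^2 - 7*v + 10) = (v - 5)*(v + 2)*(v - 2)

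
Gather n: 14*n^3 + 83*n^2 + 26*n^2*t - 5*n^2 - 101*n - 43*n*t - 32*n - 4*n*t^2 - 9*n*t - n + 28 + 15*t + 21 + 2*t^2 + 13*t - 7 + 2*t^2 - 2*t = 14*n^3 + n^2*(26*t + 78) + n*(-4*t^2 - 52*t - 134) + 4*t^2 + 26*t + 42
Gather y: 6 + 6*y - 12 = 6*y - 6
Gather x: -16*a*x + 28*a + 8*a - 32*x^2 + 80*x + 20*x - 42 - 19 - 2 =36*a - 32*x^2 + x*(100 - 16*a) - 63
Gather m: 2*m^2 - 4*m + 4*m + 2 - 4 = 2*m^2 - 2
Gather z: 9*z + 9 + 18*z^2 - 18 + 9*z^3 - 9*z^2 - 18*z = 9*z^3 + 9*z^2 - 9*z - 9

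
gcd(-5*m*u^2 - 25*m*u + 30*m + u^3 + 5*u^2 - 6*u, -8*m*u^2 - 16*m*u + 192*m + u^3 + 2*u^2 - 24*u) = u + 6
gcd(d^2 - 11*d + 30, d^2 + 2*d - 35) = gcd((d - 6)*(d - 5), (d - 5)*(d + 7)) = d - 5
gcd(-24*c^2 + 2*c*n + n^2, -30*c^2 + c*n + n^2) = 6*c + n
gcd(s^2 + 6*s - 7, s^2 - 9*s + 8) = s - 1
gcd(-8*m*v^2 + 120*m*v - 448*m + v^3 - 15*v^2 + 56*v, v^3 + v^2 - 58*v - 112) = v - 8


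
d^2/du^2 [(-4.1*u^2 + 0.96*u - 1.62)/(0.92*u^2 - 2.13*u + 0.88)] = (-3.5527136788005e-15*u^4 - 14.443632*u^3 + 11.689152*u^2 + 14.384016*u - 14.827684)/(0.778688*u^6 - 5.408496*u^5 + 14.75634*u^4 - 20.010285*u^3 + 14.11476*u^2 - 4.948416*u + 0.681472)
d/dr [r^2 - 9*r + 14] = 2*r - 9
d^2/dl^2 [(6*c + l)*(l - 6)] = 2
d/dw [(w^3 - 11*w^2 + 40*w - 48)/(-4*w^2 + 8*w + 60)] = (-w^4 + 4*w^3 + 63*w^2 - 426*w + 696)/(4*(w^4 - 4*w^3 - 26*w^2 + 60*w + 225))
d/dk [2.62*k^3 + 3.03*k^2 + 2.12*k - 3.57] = 7.86*k^2 + 6.06*k + 2.12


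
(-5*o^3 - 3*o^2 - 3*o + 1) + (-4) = -5*o^3 - 3*o^2 - 3*o - 3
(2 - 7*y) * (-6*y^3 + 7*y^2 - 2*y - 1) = 42*y^4 - 61*y^3 + 28*y^2 + 3*y - 2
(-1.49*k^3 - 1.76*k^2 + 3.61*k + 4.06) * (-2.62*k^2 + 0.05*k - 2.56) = 3.9038*k^5 + 4.5367*k^4 - 5.7318*k^3 - 5.9511*k^2 - 9.0386*k - 10.3936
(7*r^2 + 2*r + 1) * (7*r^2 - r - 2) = 49*r^4 + 7*r^3 - 9*r^2 - 5*r - 2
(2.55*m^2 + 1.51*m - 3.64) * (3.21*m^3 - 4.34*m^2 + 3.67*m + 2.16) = 8.1855*m^5 - 6.2199*m^4 - 8.8793*m^3 + 26.8473*m^2 - 10.0972*m - 7.8624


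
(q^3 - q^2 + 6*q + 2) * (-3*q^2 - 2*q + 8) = -3*q^5 + q^4 - 8*q^3 - 26*q^2 + 44*q + 16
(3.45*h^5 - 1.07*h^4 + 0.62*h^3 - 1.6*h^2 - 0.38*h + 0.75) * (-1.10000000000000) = -3.795*h^5 + 1.177*h^4 - 0.682*h^3 + 1.76*h^2 + 0.418*h - 0.825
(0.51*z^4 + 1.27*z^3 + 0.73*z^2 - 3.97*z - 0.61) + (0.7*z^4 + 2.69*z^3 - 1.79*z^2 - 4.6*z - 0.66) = 1.21*z^4 + 3.96*z^3 - 1.06*z^2 - 8.57*z - 1.27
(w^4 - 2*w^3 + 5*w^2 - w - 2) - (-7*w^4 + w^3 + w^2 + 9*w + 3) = 8*w^4 - 3*w^3 + 4*w^2 - 10*w - 5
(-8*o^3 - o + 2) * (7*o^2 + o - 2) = -56*o^5 - 8*o^4 + 9*o^3 + 13*o^2 + 4*o - 4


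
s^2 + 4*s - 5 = (s - 1)*(s + 5)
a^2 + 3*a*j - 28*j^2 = (a - 4*j)*(a + 7*j)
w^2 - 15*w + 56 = (w - 8)*(w - 7)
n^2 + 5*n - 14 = (n - 2)*(n + 7)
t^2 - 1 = (t - 1)*(t + 1)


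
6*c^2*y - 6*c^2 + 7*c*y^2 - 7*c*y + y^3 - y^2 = (c + y)*(6*c + y)*(y - 1)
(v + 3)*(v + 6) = v^2 + 9*v + 18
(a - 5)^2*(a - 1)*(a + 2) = a^4 - 9*a^3 + 13*a^2 + 45*a - 50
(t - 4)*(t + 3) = t^2 - t - 12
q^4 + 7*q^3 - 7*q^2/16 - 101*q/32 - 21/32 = (q - 3/4)*(q + 1/4)*(q + 1/2)*(q + 7)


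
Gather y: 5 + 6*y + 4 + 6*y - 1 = 12*y + 8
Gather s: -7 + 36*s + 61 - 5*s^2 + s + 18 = -5*s^2 + 37*s + 72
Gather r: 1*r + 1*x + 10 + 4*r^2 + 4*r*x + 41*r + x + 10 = 4*r^2 + r*(4*x + 42) + 2*x + 20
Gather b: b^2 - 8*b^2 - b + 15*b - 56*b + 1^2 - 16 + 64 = -7*b^2 - 42*b + 49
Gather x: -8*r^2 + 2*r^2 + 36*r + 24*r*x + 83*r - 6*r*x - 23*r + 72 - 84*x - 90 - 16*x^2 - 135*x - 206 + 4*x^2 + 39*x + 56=-6*r^2 + 96*r - 12*x^2 + x*(18*r - 180) - 168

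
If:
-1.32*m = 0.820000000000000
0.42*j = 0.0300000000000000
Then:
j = 0.07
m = -0.62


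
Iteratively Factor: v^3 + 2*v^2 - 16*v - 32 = (v - 4)*(v^2 + 6*v + 8) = (v - 4)*(v + 4)*(v + 2)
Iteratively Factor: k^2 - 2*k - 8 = (k + 2)*(k - 4)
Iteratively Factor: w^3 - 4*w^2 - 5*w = (w)*(w^2 - 4*w - 5) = w*(w - 5)*(w + 1)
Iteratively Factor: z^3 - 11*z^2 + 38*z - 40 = (z - 5)*(z^2 - 6*z + 8) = (z - 5)*(z - 2)*(z - 4)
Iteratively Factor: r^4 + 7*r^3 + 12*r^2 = (r + 4)*(r^3 + 3*r^2) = (r + 3)*(r + 4)*(r^2) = r*(r + 3)*(r + 4)*(r)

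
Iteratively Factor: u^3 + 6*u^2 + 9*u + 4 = (u + 1)*(u^2 + 5*u + 4) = (u + 1)^2*(u + 4)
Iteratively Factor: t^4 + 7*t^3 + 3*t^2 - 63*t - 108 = (t + 3)*(t^3 + 4*t^2 - 9*t - 36) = (t - 3)*(t + 3)*(t^2 + 7*t + 12) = (t - 3)*(t + 3)*(t + 4)*(t + 3)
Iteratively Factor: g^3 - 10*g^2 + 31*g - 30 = (g - 3)*(g^2 - 7*g + 10) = (g - 5)*(g - 3)*(g - 2)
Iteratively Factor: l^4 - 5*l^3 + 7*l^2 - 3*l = (l)*(l^3 - 5*l^2 + 7*l - 3) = l*(l - 3)*(l^2 - 2*l + 1) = l*(l - 3)*(l - 1)*(l - 1)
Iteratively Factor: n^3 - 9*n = (n)*(n^2 - 9) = n*(n + 3)*(n - 3)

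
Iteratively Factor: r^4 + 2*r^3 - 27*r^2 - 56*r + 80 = (r - 5)*(r^3 + 7*r^2 + 8*r - 16) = (r - 5)*(r - 1)*(r^2 + 8*r + 16) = (r - 5)*(r - 1)*(r + 4)*(r + 4)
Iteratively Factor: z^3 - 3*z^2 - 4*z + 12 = (z - 3)*(z^2 - 4) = (z - 3)*(z - 2)*(z + 2)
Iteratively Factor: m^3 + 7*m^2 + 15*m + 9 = (m + 3)*(m^2 + 4*m + 3) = (m + 1)*(m + 3)*(m + 3)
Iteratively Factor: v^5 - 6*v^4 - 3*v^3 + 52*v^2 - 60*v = (v - 2)*(v^4 - 4*v^3 - 11*v^2 + 30*v) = (v - 2)*(v + 3)*(v^3 - 7*v^2 + 10*v) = v*(v - 2)*(v + 3)*(v^2 - 7*v + 10) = v*(v - 5)*(v - 2)*(v + 3)*(v - 2)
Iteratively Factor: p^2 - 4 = (p + 2)*(p - 2)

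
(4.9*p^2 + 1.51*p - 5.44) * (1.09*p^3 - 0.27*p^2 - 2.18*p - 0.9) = 5.341*p^5 + 0.3229*p^4 - 17.0193*p^3 - 6.233*p^2 + 10.5002*p + 4.896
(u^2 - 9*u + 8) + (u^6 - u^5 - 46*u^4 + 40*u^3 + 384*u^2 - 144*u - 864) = u^6 - u^5 - 46*u^4 + 40*u^3 + 385*u^2 - 153*u - 856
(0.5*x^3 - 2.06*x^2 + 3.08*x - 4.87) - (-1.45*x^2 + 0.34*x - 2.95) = 0.5*x^3 - 0.61*x^2 + 2.74*x - 1.92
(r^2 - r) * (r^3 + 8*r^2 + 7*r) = r^5 + 7*r^4 - r^3 - 7*r^2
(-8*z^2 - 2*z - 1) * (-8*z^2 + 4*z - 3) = 64*z^4 - 16*z^3 + 24*z^2 + 2*z + 3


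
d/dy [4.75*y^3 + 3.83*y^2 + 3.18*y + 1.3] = 14.25*y^2 + 7.66*y + 3.18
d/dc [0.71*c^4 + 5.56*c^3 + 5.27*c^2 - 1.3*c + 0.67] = 2.84*c^3 + 16.68*c^2 + 10.54*c - 1.3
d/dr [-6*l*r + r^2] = -6*l + 2*r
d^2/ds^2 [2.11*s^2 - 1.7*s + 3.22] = 4.22000000000000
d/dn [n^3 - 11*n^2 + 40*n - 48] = 3*n^2 - 22*n + 40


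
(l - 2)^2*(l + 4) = l^3 - 12*l + 16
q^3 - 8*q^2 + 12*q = q*(q - 6)*(q - 2)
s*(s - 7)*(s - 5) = s^3 - 12*s^2 + 35*s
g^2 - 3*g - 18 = (g - 6)*(g + 3)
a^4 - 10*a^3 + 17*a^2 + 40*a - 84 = (a - 7)*(a - 3)*(a - 2)*(a + 2)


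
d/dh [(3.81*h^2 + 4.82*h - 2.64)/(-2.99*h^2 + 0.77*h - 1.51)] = (17.3455*h^2 - 27.2934*h - 5.2454)/(8.9401*h^4 - 4.6046*h^3 + 9.6227*h^2 - 2.3254*h + 2.2801)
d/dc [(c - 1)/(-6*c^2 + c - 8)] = (-6*c^2 + c + (c - 1)*(12*c - 1) - 8)/(6*c^2 - c + 8)^2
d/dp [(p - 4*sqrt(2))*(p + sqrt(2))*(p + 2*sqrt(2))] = 3*p^2 - 2*sqrt(2)*p - 20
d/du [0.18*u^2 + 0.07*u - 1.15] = 0.36*u + 0.07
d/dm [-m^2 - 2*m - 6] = -2*m - 2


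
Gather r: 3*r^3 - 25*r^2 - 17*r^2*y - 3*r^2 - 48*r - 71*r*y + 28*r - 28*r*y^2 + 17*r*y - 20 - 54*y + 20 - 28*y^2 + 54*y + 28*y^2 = 3*r^3 + r^2*(-17*y - 28) + r*(-28*y^2 - 54*y - 20)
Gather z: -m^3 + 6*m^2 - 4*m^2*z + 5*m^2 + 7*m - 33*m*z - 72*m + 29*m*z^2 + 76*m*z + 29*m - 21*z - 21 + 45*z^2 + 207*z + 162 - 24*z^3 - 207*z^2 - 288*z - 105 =-m^3 + 11*m^2 - 36*m - 24*z^3 + z^2*(29*m - 162) + z*(-4*m^2 + 43*m - 102) + 36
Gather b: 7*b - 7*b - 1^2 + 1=0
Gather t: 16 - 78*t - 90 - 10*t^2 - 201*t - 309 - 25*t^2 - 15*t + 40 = -35*t^2 - 294*t - 343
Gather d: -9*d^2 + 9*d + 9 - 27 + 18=-9*d^2 + 9*d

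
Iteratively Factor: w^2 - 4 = (w - 2)*(w + 2)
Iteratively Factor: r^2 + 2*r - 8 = (r + 4)*(r - 2)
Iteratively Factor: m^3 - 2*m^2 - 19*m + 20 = (m + 4)*(m^2 - 6*m + 5) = (m - 5)*(m + 4)*(m - 1)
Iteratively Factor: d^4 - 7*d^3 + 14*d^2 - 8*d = (d - 2)*(d^3 - 5*d^2 + 4*d) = d*(d - 2)*(d^2 - 5*d + 4) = d*(d - 2)*(d - 1)*(d - 4)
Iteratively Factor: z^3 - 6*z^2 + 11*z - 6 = (z - 3)*(z^2 - 3*z + 2) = (z - 3)*(z - 1)*(z - 2)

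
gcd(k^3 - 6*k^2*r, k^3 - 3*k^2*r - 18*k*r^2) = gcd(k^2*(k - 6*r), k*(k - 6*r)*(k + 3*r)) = -k^2 + 6*k*r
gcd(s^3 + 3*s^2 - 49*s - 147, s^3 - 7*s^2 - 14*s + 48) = s + 3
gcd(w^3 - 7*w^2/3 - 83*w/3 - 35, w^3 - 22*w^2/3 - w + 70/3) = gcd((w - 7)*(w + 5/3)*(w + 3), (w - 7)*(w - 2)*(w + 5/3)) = w^2 - 16*w/3 - 35/3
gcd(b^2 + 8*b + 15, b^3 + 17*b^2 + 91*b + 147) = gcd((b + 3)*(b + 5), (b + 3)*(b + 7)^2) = b + 3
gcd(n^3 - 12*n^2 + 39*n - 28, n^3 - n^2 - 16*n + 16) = n^2 - 5*n + 4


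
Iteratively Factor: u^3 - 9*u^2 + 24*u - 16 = (u - 4)*(u^2 - 5*u + 4) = (u - 4)^2*(u - 1)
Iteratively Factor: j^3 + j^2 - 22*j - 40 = (j + 4)*(j^2 - 3*j - 10) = (j - 5)*(j + 4)*(j + 2)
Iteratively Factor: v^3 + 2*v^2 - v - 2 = (v + 1)*(v^2 + v - 2) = (v - 1)*(v + 1)*(v + 2)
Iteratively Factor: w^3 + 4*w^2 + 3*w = (w + 3)*(w^2 + w) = (w + 1)*(w + 3)*(w)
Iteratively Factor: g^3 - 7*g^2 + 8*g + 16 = (g + 1)*(g^2 - 8*g + 16) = (g - 4)*(g + 1)*(g - 4)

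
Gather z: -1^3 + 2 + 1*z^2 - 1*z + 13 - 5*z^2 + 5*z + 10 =-4*z^2 + 4*z + 24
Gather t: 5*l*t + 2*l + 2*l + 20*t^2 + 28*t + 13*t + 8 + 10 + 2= 4*l + 20*t^2 + t*(5*l + 41) + 20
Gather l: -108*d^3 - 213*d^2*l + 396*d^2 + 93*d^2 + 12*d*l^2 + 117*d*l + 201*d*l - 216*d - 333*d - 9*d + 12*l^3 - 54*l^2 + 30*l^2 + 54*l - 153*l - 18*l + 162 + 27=-108*d^3 + 489*d^2 - 558*d + 12*l^3 + l^2*(12*d - 24) + l*(-213*d^2 + 318*d - 117) + 189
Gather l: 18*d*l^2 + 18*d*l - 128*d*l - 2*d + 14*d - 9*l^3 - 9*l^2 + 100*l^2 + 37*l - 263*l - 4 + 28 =12*d - 9*l^3 + l^2*(18*d + 91) + l*(-110*d - 226) + 24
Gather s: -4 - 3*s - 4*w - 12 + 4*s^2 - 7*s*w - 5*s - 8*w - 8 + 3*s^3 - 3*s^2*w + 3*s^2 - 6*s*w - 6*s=3*s^3 + s^2*(7 - 3*w) + s*(-13*w - 14) - 12*w - 24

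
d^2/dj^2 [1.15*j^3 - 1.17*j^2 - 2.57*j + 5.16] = 6.9*j - 2.34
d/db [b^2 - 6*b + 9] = 2*b - 6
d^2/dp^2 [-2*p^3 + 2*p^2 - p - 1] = 4 - 12*p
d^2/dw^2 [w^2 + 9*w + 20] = 2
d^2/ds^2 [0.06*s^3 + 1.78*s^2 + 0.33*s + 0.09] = 0.36*s + 3.56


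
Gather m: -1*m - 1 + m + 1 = 0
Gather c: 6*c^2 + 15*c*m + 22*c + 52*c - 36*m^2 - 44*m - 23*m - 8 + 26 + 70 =6*c^2 + c*(15*m + 74) - 36*m^2 - 67*m + 88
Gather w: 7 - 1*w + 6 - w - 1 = 12 - 2*w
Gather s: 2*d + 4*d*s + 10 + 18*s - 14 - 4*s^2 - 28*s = 2*d - 4*s^2 + s*(4*d - 10) - 4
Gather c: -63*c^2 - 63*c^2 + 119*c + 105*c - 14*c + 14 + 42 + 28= -126*c^2 + 210*c + 84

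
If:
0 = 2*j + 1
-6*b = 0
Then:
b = 0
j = -1/2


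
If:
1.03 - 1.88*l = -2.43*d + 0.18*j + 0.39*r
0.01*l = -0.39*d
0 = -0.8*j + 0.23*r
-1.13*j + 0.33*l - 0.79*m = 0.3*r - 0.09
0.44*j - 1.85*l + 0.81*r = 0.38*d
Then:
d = -0.01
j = 0.21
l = 0.37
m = -0.30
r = 0.72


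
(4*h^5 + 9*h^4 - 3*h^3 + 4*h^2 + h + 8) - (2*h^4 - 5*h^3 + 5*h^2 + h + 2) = 4*h^5 + 7*h^4 + 2*h^3 - h^2 + 6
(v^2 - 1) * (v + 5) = v^3 + 5*v^2 - v - 5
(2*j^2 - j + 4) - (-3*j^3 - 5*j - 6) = 3*j^3 + 2*j^2 + 4*j + 10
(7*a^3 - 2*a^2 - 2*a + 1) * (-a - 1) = -7*a^4 - 5*a^3 + 4*a^2 + a - 1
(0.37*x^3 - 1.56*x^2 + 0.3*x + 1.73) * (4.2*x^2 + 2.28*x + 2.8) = 1.554*x^5 - 5.7084*x^4 - 1.2608*x^3 + 3.582*x^2 + 4.7844*x + 4.844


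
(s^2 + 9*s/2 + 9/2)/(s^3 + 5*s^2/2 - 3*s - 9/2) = (2*s + 3)/(2*s^2 - s - 3)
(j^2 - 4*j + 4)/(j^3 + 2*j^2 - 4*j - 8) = (j - 2)/(j^2 + 4*j + 4)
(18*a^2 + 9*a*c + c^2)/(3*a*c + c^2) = (6*a + c)/c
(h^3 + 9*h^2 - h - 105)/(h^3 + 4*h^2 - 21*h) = (h + 5)/h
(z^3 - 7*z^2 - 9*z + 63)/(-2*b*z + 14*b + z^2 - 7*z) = (z^2 - 9)/(-2*b + z)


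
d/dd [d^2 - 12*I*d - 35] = 2*d - 12*I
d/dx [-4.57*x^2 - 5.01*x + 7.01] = -9.14*x - 5.01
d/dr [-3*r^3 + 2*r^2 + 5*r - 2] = -9*r^2 + 4*r + 5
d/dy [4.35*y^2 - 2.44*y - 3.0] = 8.7*y - 2.44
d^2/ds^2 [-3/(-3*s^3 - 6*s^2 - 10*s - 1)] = 6*(-3*(3*s + 2)*(3*s^3 + 6*s^2 + 10*s + 1) + (9*s^2 + 12*s + 10)^2)/(3*s^3 + 6*s^2 + 10*s + 1)^3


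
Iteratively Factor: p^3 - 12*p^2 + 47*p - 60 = (p - 4)*(p^2 - 8*p + 15) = (p - 5)*(p - 4)*(p - 3)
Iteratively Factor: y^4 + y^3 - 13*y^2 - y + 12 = (y - 3)*(y^3 + 4*y^2 - y - 4) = (y - 3)*(y + 1)*(y^2 + 3*y - 4) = (y - 3)*(y - 1)*(y + 1)*(y + 4)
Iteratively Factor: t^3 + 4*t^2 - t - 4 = (t - 1)*(t^2 + 5*t + 4) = (t - 1)*(t + 4)*(t + 1)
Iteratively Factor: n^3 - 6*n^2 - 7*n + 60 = (n - 5)*(n^2 - n - 12) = (n - 5)*(n + 3)*(n - 4)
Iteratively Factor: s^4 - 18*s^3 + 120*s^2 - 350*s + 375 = (s - 3)*(s^3 - 15*s^2 + 75*s - 125) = (s - 5)*(s - 3)*(s^2 - 10*s + 25) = (s - 5)^2*(s - 3)*(s - 5)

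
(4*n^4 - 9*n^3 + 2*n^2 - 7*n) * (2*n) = 8*n^5 - 18*n^4 + 4*n^3 - 14*n^2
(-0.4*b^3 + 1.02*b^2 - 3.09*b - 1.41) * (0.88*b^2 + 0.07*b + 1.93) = -0.352*b^5 + 0.8696*b^4 - 3.4198*b^3 + 0.5115*b^2 - 6.0624*b - 2.7213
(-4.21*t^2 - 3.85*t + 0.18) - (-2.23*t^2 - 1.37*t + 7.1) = -1.98*t^2 - 2.48*t - 6.92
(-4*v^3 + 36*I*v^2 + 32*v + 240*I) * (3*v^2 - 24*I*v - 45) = -12*v^5 + 204*I*v^4 + 1140*v^3 - 1668*I*v^2 + 4320*v - 10800*I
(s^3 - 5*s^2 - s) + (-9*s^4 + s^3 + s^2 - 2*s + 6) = -9*s^4 + 2*s^3 - 4*s^2 - 3*s + 6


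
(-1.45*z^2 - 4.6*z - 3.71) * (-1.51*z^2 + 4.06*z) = 2.1895*z^4 + 1.059*z^3 - 13.0739*z^2 - 15.0626*z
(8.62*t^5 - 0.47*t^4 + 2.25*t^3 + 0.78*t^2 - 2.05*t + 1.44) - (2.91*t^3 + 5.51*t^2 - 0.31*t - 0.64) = 8.62*t^5 - 0.47*t^4 - 0.66*t^3 - 4.73*t^2 - 1.74*t + 2.08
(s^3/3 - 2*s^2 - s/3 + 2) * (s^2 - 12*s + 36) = s^5/3 - 6*s^4 + 107*s^3/3 - 66*s^2 - 36*s + 72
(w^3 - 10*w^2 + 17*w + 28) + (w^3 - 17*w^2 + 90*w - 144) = 2*w^3 - 27*w^2 + 107*w - 116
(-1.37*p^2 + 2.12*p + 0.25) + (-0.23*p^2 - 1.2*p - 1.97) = -1.6*p^2 + 0.92*p - 1.72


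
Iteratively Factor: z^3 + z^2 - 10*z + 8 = (z - 2)*(z^2 + 3*z - 4) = (z - 2)*(z - 1)*(z + 4)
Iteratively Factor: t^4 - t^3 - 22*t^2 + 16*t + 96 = (t + 2)*(t^3 - 3*t^2 - 16*t + 48) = (t - 3)*(t + 2)*(t^2 - 16) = (t - 4)*(t - 3)*(t + 2)*(t + 4)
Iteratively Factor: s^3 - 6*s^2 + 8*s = (s - 4)*(s^2 - 2*s) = (s - 4)*(s - 2)*(s)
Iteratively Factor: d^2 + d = (d + 1)*(d)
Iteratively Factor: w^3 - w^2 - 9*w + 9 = (w - 1)*(w^2 - 9) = (w - 3)*(w - 1)*(w + 3)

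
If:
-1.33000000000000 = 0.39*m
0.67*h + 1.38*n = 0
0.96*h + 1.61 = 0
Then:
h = -1.68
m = -3.41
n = 0.81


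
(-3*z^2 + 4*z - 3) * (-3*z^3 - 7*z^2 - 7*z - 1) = 9*z^5 + 9*z^4 + 2*z^3 - 4*z^2 + 17*z + 3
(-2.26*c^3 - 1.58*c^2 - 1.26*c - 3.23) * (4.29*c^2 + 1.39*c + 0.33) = -9.6954*c^5 - 9.9196*c^4 - 8.3474*c^3 - 16.1295*c^2 - 4.9055*c - 1.0659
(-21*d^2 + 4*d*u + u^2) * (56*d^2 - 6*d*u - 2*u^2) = -1176*d^4 + 350*d^3*u + 74*d^2*u^2 - 14*d*u^3 - 2*u^4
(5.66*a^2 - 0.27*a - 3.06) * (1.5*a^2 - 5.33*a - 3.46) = 8.49*a^4 - 30.5728*a^3 - 22.7345*a^2 + 17.244*a + 10.5876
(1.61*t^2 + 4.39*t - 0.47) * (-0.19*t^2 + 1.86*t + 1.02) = -0.3059*t^4 + 2.1605*t^3 + 9.8969*t^2 + 3.6036*t - 0.4794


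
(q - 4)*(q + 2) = q^2 - 2*q - 8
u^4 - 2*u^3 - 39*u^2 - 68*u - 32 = (u - 8)*(u + 1)^2*(u + 4)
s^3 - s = s*(s - 1)*(s + 1)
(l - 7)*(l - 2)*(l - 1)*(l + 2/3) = l^4 - 28*l^3/3 + 49*l^2/3 + 4*l/3 - 28/3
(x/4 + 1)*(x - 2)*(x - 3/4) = x^3/4 + 5*x^2/16 - 19*x/8 + 3/2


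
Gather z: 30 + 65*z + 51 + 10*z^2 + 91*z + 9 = 10*z^2 + 156*z + 90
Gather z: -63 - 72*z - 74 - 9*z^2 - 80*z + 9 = -9*z^2 - 152*z - 128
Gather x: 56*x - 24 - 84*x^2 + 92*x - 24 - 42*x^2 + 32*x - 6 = -126*x^2 + 180*x - 54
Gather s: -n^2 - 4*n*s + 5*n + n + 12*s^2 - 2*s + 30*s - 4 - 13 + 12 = -n^2 + 6*n + 12*s^2 + s*(28 - 4*n) - 5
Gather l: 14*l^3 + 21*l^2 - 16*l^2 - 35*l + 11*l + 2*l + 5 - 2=14*l^3 + 5*l^2 - 22*l + 3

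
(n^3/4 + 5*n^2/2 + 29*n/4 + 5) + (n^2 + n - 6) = n^3/4 + 7*n^2/2 + 33*n/4 - 1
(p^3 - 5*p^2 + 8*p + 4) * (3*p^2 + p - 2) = 3*p^5 - 14*p^4 + 17*p^3 + 30*p^2 - 12*p - 8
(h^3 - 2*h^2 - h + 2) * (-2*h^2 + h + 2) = -2*h^5 + 5*h^4 + 2*h^3 - 9*h^2 + 4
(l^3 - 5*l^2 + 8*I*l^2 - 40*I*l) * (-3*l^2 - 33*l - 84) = -3*l^5 - 18*l^4 - 24*I*l^4 + 81*l^3 - 144*I*l^3 + 420*l^2 + 648*I*l^2 + 3360*I*l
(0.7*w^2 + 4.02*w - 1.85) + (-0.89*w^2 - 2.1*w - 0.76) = -0.19*w^2 + 1.92*w - 2.61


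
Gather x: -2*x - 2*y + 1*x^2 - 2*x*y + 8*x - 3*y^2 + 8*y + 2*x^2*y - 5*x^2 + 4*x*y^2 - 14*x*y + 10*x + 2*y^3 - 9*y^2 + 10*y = x^2*(2*y - 4) + x*(4*y^2 - 16*y + 16) + 2*y^3 - 12*y^2 + 16*y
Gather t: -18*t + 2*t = -16*t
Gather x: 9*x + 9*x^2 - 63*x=9*x^2 - 54*x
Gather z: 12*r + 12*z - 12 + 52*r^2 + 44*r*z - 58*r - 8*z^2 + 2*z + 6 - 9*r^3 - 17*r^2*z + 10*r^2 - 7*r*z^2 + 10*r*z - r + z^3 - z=-9*r^3 + 62*r^2 - 47*r + z^3 + z^2*(-7*r - 8) + z*(-17*r^2 + 54*r + 13) - 6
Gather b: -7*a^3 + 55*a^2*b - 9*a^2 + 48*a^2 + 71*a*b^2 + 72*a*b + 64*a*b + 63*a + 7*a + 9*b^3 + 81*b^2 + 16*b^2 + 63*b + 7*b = -7*a^3 + 39*a^2 + 70*a + 9*b^3 + b^2*(71*a + 97) + b*(55*a^2 + 136*a + 70)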